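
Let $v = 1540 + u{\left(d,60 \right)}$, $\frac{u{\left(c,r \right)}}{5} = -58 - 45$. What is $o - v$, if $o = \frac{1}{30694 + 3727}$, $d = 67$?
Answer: $- \frac{35281524}{34421} \approx -1025.0$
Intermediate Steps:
$u{\left(c,r \right)} = -515$ ($u{\left(c,r \right)} = 5 \left(-58 - 45\right) = 5 \left(-103\right) = -515$)
$v = 1025$ ($v = 1540 - 515 = 1025$)
$o = \frac{1}{34421} \approx 2.9052 \cdot 10^{-5}$
$o - v = \frac{1}{34421} - 1025 = - \frac{35281524}{34421}$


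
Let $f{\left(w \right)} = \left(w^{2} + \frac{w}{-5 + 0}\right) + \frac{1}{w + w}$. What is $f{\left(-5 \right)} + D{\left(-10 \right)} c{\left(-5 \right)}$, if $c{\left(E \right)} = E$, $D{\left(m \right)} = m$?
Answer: $\frac{759}{10} \approx 75.9$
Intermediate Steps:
$f{\left(w \right)} = w^{2} + \frac{1}{2 w} - \frac{w}{5}$ ($f{\left(w \right)} = \left(w^{2} + \frac{w}{-5}\right) + \frac{1}{2 w} = \left(w^{2} - \frac{w}{5}\right) + \frac{1}{2 w} = w^{2} + \frac{1}{2 w} - \frac{w}{5}$)
$f{\left(-5 \right)} + D{\left(-10 \right)} c{\left(-5 \right)} = \left(\left(-5\right)^{2} + \frac{1}{2 \left(-5\right)} - -1\right) - -50 = \left(25 + \frac{1}{2} \left(- \frac{1}{5}\right) + 1\right) + 50 = \left(25 - \frac{1}{10} + 1\right) + 50 = \frac{259}{10} + 50 = \frac{759}{10}$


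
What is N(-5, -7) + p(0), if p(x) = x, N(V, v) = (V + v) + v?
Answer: -19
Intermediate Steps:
N(V, v) = V + 2*v
N(-5, -7) + p(0) = (-5 + 2*(-7)) + 0 = (-5 - 14) + 0 = -19 + 0 = -19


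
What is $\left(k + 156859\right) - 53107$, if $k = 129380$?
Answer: $233132$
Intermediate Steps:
$\left(k + 156859\right) - 53107 = \left(129380 + 156859\right) - 53107 = 286239 - 53107 = 233132$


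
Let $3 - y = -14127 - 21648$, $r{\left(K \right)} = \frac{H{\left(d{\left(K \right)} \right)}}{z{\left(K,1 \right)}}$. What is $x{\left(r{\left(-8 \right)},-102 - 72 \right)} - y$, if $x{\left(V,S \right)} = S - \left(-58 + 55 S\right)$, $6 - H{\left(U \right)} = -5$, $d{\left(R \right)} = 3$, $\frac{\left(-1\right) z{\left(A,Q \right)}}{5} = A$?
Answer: $-26324$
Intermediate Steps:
$z{\left(A,Q \right)} = - 5 A$
$H{\left(U \right)} = 11$ ($H{\left(U \right)} = 6 - -5 = 6 + 5 = 11$)
$r{\left(K \right)} = - \frac{11}{5 K}$ ($r{\left(K \right)} = \frac{11}{\left(-5\right) K} = 11 \left(- \frac{1}{5 K}\right) = - \frac{11}{5 K}$)
$x{\left(V,S \right)} = 58 - 54 S$ ($x{\left(V,S \right)} = S - \left(-58 + 55 S\right) = 58 - 54 S$)
$y = 35778$ ($y = 3 - \left(-14127 - 21648\right) = 3 - -35775 = 3 + 35775 = 35778$)
$x{\left(r{\left(-8 \right)},-102 - 72 \right)} - y = \left(58 - 54 \left(-102 - 72\right)\right) - 35778 = \left(58 - -9396\right) - 35778 = \left(58 + 9396\right) - 35778 = 9454 - 35778 = -26324$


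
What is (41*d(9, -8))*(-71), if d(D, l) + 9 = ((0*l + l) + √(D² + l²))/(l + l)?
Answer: 49487/2 + 2911*√145/16 ≈ 26934.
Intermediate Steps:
d(D, l) = -9 + (l + √(D² + l²))/(2*l) (d(D, l) = -9 + ((0*l + l) + √(D² + l²))/(l + l) = -9 + ((0 + l) + √(D² + l²))/((2*l)) = -9 + (l + √(D² + l²))*(1/(2*l)) = -9 + (l + √(D² + l²))/(2*l))
(41*d(9, -8))*(-71) = (41*((½)*(√(9² + (-8)²) - 17*(-8))/(-8)))*(-71) = (41*((½)*(-⅛)*(√(81 + 64) + 136)))*(-71) = (41*((½)*(-⅛)*(√145 + 136)))*(-71) = (41*((½)*(-⅛)*(136 + √145)))*(-71) = (41*(-17/2 - √145/16))*(-71) = (-697/2 - 41*√145/16)*(-71) = 49487/2 + 2911*√145/16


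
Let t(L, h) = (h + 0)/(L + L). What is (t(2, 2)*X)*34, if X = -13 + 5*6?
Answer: 289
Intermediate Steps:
t(L, h) = h/(2*L) (t(L, h) = h/((2*L)) = h*(1/(2*L)) = h/(2*L))
X = 17 (X = -13 + 30 = 17)
(t(2, 2)*X)*34 = (((1/2)*2/2)*17)*34 = (((1/2)*2*(1/2))*17)*34 = ((1/2)*17)*34 = (17/2)*34 = 289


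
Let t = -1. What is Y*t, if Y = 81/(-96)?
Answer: 27/32 ≈ 0.84375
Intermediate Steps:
Y = -27/32 (Y = 81*(-1/96) = -27/32 ≈ -0.84375)
Y*t = -27/32*(-1) = 27/32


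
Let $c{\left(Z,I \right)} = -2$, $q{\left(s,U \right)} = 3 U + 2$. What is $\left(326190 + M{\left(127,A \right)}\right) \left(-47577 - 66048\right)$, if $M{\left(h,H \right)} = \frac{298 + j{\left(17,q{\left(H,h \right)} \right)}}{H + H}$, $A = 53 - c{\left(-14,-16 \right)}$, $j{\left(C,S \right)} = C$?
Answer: $- \frac{815400610875}{22} \approx -3.7064 \cdot 10^{10}$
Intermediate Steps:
$q{\left(s,U \right)} = 2 + 3 U$
$A = 55$ ($A = 53 - -2 = 53 + 2 = 55$)
$M{\left(h,H \right)} = \frac{315}{2 H}$ ($M{\left(h,H \right)} = \frac{298 + 17}{H + H} = \frac{315}{2 H}$)
$\left(326190 + M{\left(127,A \right)}\right) \left(-47577 - 66048\right) = \left(326190 + \frac{315}{2 \cdot 55}\right) \left(-47577 - 66048\right) = \left(326190 + \frac{315}{2} \cdot \frac{1}{55}\right) \left(-113625\right) = \left(326190 + \frac{63}{22}\right) \left(-113625\right) = \frac{7176243}{22} \left(-113625\right) = - \frac{815400610875}{22}$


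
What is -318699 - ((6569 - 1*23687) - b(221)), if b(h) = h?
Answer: -301360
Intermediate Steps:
-318699 - ((6569 - 1*23687) - b(221)) = -318699 - ((6569 - 1*23687) - 1*221) = -318699 - ((6569 - 23687) - 221) = -318699 - (-17118 - 221) = -318699 - 1*(-17339) = -318699 + 17339 = -301360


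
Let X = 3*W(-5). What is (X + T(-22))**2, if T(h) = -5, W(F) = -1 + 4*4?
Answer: 1600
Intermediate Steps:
W(F) = 15 (W(F) = -1 + 16 = 15)
X = 45 (X = 3*15 = 45)
(X + T(-22))**2 = (45 - 5)**2 = 40**2 = 1600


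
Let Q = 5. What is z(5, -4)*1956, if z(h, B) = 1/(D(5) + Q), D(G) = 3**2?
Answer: 978/7 ≈ 139.71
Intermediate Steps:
D(G) = 9
z(h, B) = 1/14 (z(h, B) = 1/(9 + 5) = 1/14)
z(5, -4)*1956 = (1/14)*1956 = 978/7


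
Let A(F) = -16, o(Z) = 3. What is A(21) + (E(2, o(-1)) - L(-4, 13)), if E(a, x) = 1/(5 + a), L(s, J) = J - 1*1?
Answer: -195/7 ≈ -27.857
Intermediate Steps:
L(s, J) = -1 + J (L(s, J) = J - 1 = -1 + J)
A(21) + (E(2, o(-1)) - L(-4, 13)) = -16 + (1/(5 + 2) - (-1 + 13)) = -16 + (1/7 - 1*12) = -16 + (⅐ - 12) = -16 - 83/7 = -195/7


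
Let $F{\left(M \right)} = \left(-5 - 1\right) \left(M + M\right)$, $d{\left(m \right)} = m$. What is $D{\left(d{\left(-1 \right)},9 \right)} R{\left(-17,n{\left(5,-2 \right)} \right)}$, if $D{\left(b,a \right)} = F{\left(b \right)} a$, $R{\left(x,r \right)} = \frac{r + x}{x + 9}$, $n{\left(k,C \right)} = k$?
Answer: $162$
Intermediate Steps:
$F{\left(M \right)} = - 12 M$ ($F{\left(M \right)} = - 6 \cdot 2 M = - 12 M$)
$R{\left(x,r \right)} = \frac{r + x}{9 + x}$
$D{\left(b,a \right)} = - 12 a b$ ($D{\left(b,a \right)} = - 12 b a = - 12 a b$)
$D{\left(d{\left(-1 \right)},9 \right)} R{\left(-17,n{\left(5,-2 \right)} \right)} = \left(-12\right) 9 \left(-1\right) \frac{5 - 17}{9 - 17} = 108 \frac{1}{-8} \left(-12\right) = 108 \left(\left(- \frac{1}{8}\right) \left(-12\right)\right) = 108 \cdot \frac{3}{2} = 162$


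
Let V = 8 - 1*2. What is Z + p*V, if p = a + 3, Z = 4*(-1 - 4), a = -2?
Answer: -14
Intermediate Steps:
Z = -20 (Z = 4*(-5) = -20)
p = 1 (p = -2 + 3 = 1)
V = 6 (V = 8 - 2 = 6)
Z + p*V = -20 + 1*6 = -20 + 6 = -14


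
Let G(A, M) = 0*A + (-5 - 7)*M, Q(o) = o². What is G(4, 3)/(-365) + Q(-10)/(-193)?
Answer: -29552/70445 ≈ -0.41950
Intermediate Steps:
G(A, M) = -12*M (G(A, M) = 0 - 12*M = -12*M)
G(4, 3)/(-365) + Q(-10)/(-193) = -12*3/(-365) + (-10)²/(-193) = -36*(-1/365) + 100*(-1/193) = 36/365 - 100/193 = -29552/70445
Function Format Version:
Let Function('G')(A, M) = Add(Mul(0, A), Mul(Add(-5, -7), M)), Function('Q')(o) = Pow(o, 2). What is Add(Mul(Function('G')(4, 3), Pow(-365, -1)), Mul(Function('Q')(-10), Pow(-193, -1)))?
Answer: Rational(-29552, 70445) ≈ -0.41950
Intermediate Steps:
Function('G')(A, M) = Mul(-12, M) (Function('G')(A, M) = Add(0, Mul(-12, M)) = Mul(-12, M))
Add(Mul(Function('G')(4, 3), Pow(-365, -1)), Mul(Function('Q')(-10), Pow(-193, -1))) = Add(Mul(Mul(-12, 3), Pow(-365, -1)), Mul(Pow(-10, 2), Pow(-193, -1))) = Add(Mul(-36, Rational(-1, 365)), Mul(100, Rational(-1, 193))) = Add(Rational(36, 365), Rational(-100, 193)) = Rational(-29552, 70445)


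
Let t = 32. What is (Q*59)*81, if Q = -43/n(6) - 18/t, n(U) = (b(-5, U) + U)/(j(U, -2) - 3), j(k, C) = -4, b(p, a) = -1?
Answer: 22800609/80 ≈ 2.8501e+5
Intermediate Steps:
n(U) = ⅐ - U/7 (n(U) = (-1 + U)/(-4 - 3) = (-1 + U)/(-7) = (-1 + U)*(-⅐) = ⅐ - U/7)
Q = 4771/80 (Q = -43/(⅐ - ⅐*6) - 18/32 = -43/(⅐ - 6/7) - 18*1/32 = -43/(-5/7) - 9/16 = -43*(-7/5) - 9/16 = 301/5 - 9/16 = 4771/80 ≈ 59.638)
(Q*59)*81 = ((4771/80)*59)*81 = (281489/80)*81 = 22800609/80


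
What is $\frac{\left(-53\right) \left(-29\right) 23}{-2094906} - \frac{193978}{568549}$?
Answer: $- \frac{426464451767}{1191056711394} \approx -0.35806$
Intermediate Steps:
$\frac{\left(-53\right) \left(-29\right) 23}{-2094906} - \frac{193978}{568549} = 1537 \cdot 23 \left(- \frac{1}{2094906}\right) - \frac{193978}{568549} = 35351 \left(- \frac{1}{2094906}\right) - \frac{193978}{568549} = - \frac{35351}{2094906} - \frac{193978}{568549} = - \frac{426464451767}{1191056711394}$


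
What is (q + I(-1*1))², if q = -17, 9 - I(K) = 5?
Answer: 169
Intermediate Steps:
I(K) = 4 (I(K) = 9 - 1*5 = 9 - 5 = 4)
(q + I(-1*1))² = (-17 + 4)² = (-13)² = 169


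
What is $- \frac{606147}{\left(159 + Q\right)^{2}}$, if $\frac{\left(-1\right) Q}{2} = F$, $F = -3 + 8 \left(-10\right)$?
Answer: $- \frac{606147}{105625} \approx -5.7387$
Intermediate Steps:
$F = -83$ ($F = -3 - 80 = -83$)
$Q = 166$ ($Q = \left(-2\right) \left(-83\right) = 166$)
$- \frac{606147}{\left(159 + Q\right)^{2}} = - \frac{606147}{\left(159 + 166\right)^{2}} = - \frac{606147}{325^{2}} = - \frac{606147}{105625}$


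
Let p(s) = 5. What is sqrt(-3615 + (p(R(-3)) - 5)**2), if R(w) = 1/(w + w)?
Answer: I*sqrt(3615) ≈ 60.125*I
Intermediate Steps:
R(w) = 1/(2*w)
sqrt(-3615 + (p(R(-3)) - 5)**2) = sqrt(-3615 + (5 - 5)**2) = sqrt(-3615 + 0**2) = sqrt(-3615 + 0) = sqrt(-3615) = I*sqrt(3615)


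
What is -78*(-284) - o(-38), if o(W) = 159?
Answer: 21993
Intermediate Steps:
-78*(-284) - o(-38) = -78*(-284) - 1*159 = 22152 - 159 = 21993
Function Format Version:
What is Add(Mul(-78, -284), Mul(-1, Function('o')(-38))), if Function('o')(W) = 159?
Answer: 21993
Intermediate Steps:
Add(Mul(-78, -284), Mul(-1, Function('o')(-38))) = Add(Mul(-78, -284), Mul(-1, 159)) = Add(22152, -159) = 21993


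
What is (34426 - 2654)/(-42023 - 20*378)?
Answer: -31772/49583 ≈ -0.64078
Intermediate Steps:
(34426 - 2654)/(-42023 - 20*378) = 31772/(-42023 - 7560) = 31772/(-49583) = 31772*(-1/49583) = -31772/49583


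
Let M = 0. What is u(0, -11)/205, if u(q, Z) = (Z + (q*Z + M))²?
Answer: 121/205 ≈ 0.59024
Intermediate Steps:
u(q, Z) = (Z + Z*q)² (u(q, Z) = (Z + (q*Z + 0))² = (Z + (Z*q + 0))² = (Z + Z*q)²)
u(0, -11)/205 = ((-11)²*(1 + 0)²)/205 = (121*1²)/205 = (121*1)/205 = (1/205)*121 = 121/205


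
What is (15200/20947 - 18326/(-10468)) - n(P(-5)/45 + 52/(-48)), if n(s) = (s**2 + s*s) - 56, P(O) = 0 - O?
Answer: 2010058126001/35522257752 ≈ 56.586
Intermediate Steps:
P(O) = -O
n(s) = -56 + 2*s**2 (n(s) = (s**2 + s**2) - 56 = 2*s**2 - 56 = -56 + 2*s**2)
(15200/20947 - 18326/(-10468)) - n(P(-5)/45 + 52/(-48)) = (15200/20947 - 18326/(-10468)) - (-56 + 2*(-1*(-5)/45 + 52/(-48))**2) = (15200*(1/20947) - 18326*(-1/10468)) - (-56 + 2*(5*(1/45) + 52*(-1/48))**2) = (15200/20947 + 9163/5234) - (-56 + 2*(1/9 - 13/12)**2) = 271494161/109636598 - (-56 + 2*(-35/36)**2) = 271494161/109636598 - (-56 + 2*(1225/1296)) = 271494161/109636598 - (-56 + 1225/648) = 271494161/109636598 - 1*(-35063/648) = 271494161/109636598 + 35063/648 = 2010058126001/35522257752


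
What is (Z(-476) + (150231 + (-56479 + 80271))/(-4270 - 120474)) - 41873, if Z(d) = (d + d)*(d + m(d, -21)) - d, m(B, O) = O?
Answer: 53857673745/124744 ≈ 4.3175e+5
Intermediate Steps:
Z(d) = -d + 2*d*(-21 + d) (Z(d) = (d + d)*(d - 21) - d = (2*d)*(-21 + d) - d = 2*d*(-21 + d) - d = -d + 2*d*(-21 + d))
(Z(-476) + (150231 + (-56479 + 80271))/(-4270 - 120474)) - 41873 = (-476*(-43 + 2*(-476)) + (150231 + (-56479 + 80271))/(-4270 - 120474)) - 41873 = (-476*(-43 - 952) + (150231 + 23792)/(-124744)) - 41873 = (-476*(-995) + 174023*(-1/124744)) - 41873 = (473620 - 174023/124744) - 41873 = 59081079257/124744 - 41873 = 53857673745/124744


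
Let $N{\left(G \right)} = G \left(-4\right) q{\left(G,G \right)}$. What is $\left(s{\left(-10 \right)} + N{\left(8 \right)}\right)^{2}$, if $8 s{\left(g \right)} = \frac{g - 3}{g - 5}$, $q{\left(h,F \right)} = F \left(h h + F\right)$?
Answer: $\frac{4892178677929}{14400} \approx 3.3973 \cdot 10^{8}$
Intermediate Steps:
$q{\left(h,F \right)} = F \left(F + h^{2}\right)$ ($q{\left(h,F \right)} = F \left(h^{2} + F\right) = F \left(F + h^{2}\right)$)
$N{\left(G \right)} = - 4 G^{2} \left(G + G^{2}\right)$ ($N{\left(G \right)} = G \left(-4\right) G \left(G + G^{2}\right) = - 4 G G \left(G + G^{2}\right) = - 4 G^{2} \left(G + G^{2}\right)$)
$s{\left(g \right)} = \frac{-3 + g}{8 \left(-5 + g\right)}$ ($s{\left(g \right)} = \frac{\left(g - 3\right) \frac{1}{g - 5}}{8} = \frac{\left(-3 + g\right) \frac{1}{-5 + g}}{8} = \frac{\frac{1}{-5 + g} \left(-3 + g\right)}{8} = \frac{-3 + g}{8 \left(-5 + g\right)}$)
$\left(s{\left(-10 \right)} + N{\left(8 \right)}\right)^{2} = \left(\frac{-3 - 10}{8 \left(-5 - 10\right)} + 4 \cdot 8^{3} \left(-1 - 8\right)\right)^{2} = \left(\frac{1}{8} \frac{1}{-15} \left(-13\right) + 4 \cdot 512 \left(-1 - 8\right)\right)^{2} = \left(\frac{1}{8} \left(- \frac{1}{15}\right) \left(-13\right) + 4 \cdot 512 \left(-9\right)\right)^{2} = \left(\frac{13}{120} - 18432\right)^{2} = \left(- \frac{2211827}{120}\right)^{2} = \frac{4892178677929}{14400}$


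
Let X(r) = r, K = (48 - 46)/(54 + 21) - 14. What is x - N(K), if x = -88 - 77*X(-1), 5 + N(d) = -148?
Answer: 142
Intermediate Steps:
K = -1048/75 (K = 2/75 - 14 = -1048/75 ≈ -13.973)
N(d) = -153 (N(d) = -5 - 148 = -153)
x = -11 (x = -88 - 77*(-1) = -88 + 77 = -11)
x - N(K) = -11 - 1*(-153) = -11 + 153 = 142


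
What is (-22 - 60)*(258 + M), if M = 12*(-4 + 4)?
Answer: -21156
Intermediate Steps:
M = 0 (M = 12*0 = 0)
(-22 - 60)*(258 + M) = (-22 - 60)*(258 + 0) = -82*258 = -21156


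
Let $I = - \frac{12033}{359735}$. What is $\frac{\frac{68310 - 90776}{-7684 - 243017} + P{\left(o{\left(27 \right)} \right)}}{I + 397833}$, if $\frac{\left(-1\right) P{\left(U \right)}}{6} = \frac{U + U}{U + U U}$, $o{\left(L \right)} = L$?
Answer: $- \frac{213985127135}{251152536456483354} \approx -8.5201 \cdot 10^{-7}$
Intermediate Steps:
$I = - \frac{12033}{359735}$ ($I = \left(-12033\right) \frac{1}{359735} = - \frac{12033}{359735} \approx -0.03345$)
$P{\left(U \right)} = - \frac{12 U}{U + U^{2}}$ ($P{\left(U \right)} = - 6 \frac{U + U}{U + U U} = - 6 \frac{2 U}{U + U^{2}} = - \frac{12 U}{U + U^{2}}$)
$\frac{\frac{68310 - 90776}{-7684 - 243017} + P{\left(o{\left(27 \right)} \right)}}{I + 397833} = \frac{\frac{68310 - 90776}{-7684 - 243017} - \frac{12}{1 + 27}}{- \frac{12033}{359735} + 397833} = \frac{- \frac{22466}{-250701} - \frac{12}{28}}{\frac{143114442222}{359735}} = \left(\left(-22466\right) \left(- \frac{1}{250701}\right) - \frac{3}{7}\right) \frac{359735}{143114442222} = \left(\frac{22466}{250701} - \frac{3}{7}\right) \frac{359735}{143114442222} = \left(- \frac{594841}{1754907}\right) \frac{359735}{143114442222} = - \frac{213985127135}{251152536456483354}$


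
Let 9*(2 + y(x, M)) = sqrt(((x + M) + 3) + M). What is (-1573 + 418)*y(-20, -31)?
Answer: 2310 - 385*I*sqrt(79)/3 ≈ 2310.0 - 1140.7*I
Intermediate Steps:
y(x, M) = -2 + sqrt(3 + x + 2*M)/9 (y(x, M) = -2 + sqrt(((x + M) + 3) + M)/9 = -2 + sqrt(((M + x) + 3) + M)/9 = -2 + sqrt((3 + M + x) + M)/9 = -2 + sqrt(3 + x + 2*M)/9)
(-1573 + 418)*y(-20, -31) = (-1573 + 418)*(-2 + sqrt(3 - 20 + 2*(-31))/9) = -1155*(-2 + sqrt(3 - 20 - 62)/9) = -1155*(-2 + sqrt(-79)/9) = -1155*(-2 + (I*sqrt(79))/9) = -1155*(-2 + I*sqrt(79)/9) = 2310 - 385*I*sqrt(79)/3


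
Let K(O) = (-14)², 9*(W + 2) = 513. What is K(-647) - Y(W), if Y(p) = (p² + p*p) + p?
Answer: -5909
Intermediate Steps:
W = 55 (W = -2 + (⅑)*513 = -2 + 57 = 55)
K(O) = 196
Y(p) = p + 2*p² (Y(p) = (p² + p²) + p = 2*p² + p = p + 2*p²)
K(-647) - Y(W) = 196 - 55*(1 + 2*55) = 196 - 55*(1 + 110) = 196 - 55*111 = 196 - 1*6105 = 196 - 6105 = -5909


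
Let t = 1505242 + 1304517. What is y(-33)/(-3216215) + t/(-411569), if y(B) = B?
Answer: -9036775460408/1323694391335 ≈ -6.8269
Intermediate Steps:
t = 2809759
y(-33)/(-3216215) + t/(-411569) = -33/(-3216215) + 2809759/(-411569) = -33*(-1/3216215) + 2809759*(-1/411569) = 33/3216215 - 2809759/411569 = -9036775460408/1323694391335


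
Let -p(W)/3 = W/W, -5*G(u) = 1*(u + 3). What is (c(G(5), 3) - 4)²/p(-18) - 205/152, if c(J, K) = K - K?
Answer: -3047/456 ≈ -6.6820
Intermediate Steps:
G(u) = -⅗ - u/5 (G(u) = -(u + 3)/5 = -(3 + u)/5 = -⅗ - u/5)
c(J, K) = 0
p(W) = -3 (p(W) = -3*W/W = -3*1 = -3)
(c(G(5), 3) - 4)²/p(-18) - 205/152 = (0 - 4)²/(-3) - 205/152 = (-4)²*(-⅓) - 205*1/152 = 16*(-⅓) - 205/152 = -16/3 - 205/152 = -3047/456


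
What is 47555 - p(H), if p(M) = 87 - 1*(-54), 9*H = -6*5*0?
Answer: 47414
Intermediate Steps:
H = 0 (H = (-6*5*0)/9 = (-30*0)/9 = (⅑)*0 = 0)
p(M) = 141 (p(M) = 87 + 54 = 141)
47555 - p(H) = 47555 - 1*141 = 47555 - 141 = 47414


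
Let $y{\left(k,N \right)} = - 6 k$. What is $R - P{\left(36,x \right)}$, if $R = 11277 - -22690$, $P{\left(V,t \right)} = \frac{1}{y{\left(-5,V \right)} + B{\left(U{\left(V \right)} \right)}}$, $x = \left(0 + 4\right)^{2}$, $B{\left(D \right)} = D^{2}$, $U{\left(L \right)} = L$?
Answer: $\frac{45040241}{1326} \approx 33967.0$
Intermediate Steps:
$x = 16$ ($x = 4^{2} = 16$)
$P{\left(V,t \right)} = \frac{1}{30 + V^{2}}$ ($P{\left(V,t \right)} = \frac{1}{\left(-6\right) \left(-5\right) + V^{2}} = \frac{1}{30 + V^{2}}$)
$R = 33967$ ($R = 11277 + 22690 = 33967$)
$R - P{\left(36,x \right)} = 33967 - \frac{1}{30 + 36^{2}} = 33967 - \frac{1}{30 + 1296} = 33967 - \frac{1}{1326} = \frac{45040241}{1326}$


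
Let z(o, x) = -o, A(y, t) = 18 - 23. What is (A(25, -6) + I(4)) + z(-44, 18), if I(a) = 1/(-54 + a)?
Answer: 1949/50 ≈ 38.980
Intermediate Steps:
A(y, t) = -5
(A(25, -6) + I(4)) + z(-44, 18) = (-5 + 1/(-54 + 4)) - 1*(-44) = (-5 + 1/(-50)) + 44 = (-5 - 1/50) + 44 = -251/50 + 44 = 1949/50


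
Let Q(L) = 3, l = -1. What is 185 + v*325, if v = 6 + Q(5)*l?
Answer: 1160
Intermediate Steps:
v = 3 (v = 6 + 3*(-1) = 6 - 3 = 3)
185 + v*325 = 185 + 3*325 = 185 + 975 = 1160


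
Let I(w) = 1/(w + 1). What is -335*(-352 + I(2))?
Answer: 353425/3 ≈ 1.1781e+5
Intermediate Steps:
I(w) = 1/(1 + w)
-335*(-352 + I(2)) = -335*(-352 + 1/(1 + 2)) = -335*(-352 + 1/3) = -335*(-1055/3) = 353425/3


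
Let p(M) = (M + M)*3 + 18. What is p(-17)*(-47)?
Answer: 3948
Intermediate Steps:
p(M) = 18 + 6*M (p(M) = (2*M)*3 + 18 = 6*M + 18 = 18 + 6*M)
p(-17)*(-47) = (18 + 6*(-17))*(-47) = (18 - 102)*(-47) = -84*(-47) = 3948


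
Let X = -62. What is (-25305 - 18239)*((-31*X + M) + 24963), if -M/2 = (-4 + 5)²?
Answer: -1170593352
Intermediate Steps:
M = -2 (M = -2*(-4 + 5)² = -2*1² = -2*1 = -2)
(-25305 - 18239)*((-31*X + M) + 24963) = (-25305 - 18239)*((-31*(-62) - 2) + 24963) = -43544*((1922 - 2) + 24963) = -43544*(1920 + 24963) = -43544*26883 = -1170593352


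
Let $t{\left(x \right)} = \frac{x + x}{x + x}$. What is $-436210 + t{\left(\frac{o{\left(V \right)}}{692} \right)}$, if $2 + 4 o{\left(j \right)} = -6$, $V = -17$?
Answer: $-436209$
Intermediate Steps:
$o{\left(j \right)} = -2$ ($o{\left(j \right)} = - \frac{1}{2} + \frac{1}{4} \left(-6\right) = - \frac{1}{2} - \frac{3}{2} = -2$)
$t{\left(x \right)} = 1$ ($t{\left(x \right)} = \frac{2 x}{2 x} = 2 x \frac{1}{2 x} = 1$)
$-436210 + t{\left(\frac{o{\left(V \right)}}{692} \right)} = -436210 + 1 = -436209$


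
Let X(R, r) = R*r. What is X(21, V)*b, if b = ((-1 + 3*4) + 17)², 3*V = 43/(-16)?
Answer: -14749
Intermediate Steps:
V = -43/48 (V = (43/(-16))/3 = (43*(-1/16))/3 = (⅓)*(-43/16) = -43/48 ≈ -0.89583)
b = 784 (b = ((-1 + 12) + 17)² = (11 + 17)² = 28² = 784)
X(21, V)*b = (21*(-43/48))*784 = -301/16*784 = -14749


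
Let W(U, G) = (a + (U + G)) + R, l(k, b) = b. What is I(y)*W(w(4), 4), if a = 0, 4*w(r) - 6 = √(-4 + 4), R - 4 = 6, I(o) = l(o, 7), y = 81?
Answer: 217/2 ≈ 108.50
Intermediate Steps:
I(o) = 7
R = 10 (R = 4 + 6 = 10)
w(r) = 3/2 (w(r) = 3/2 + √(-4 + 4)/4 = 3/2 + √0/4 = 3/2 + (¼)*0 = 3/2 + 0 = 3/2)
W(U, G) = 10 + G + U (W(U, G) = (0 + (U + G)) + 10 = (0 + (G + U)) + 10 = (G + U) + 10 = 10 + G + U)
I(y)*W(w(4), 4) = 7*(10 + 4 + 3/2) = 7*(31/2) = 217/2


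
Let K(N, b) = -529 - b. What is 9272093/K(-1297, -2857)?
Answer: 9272093/2328 ≈ 3982.9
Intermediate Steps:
9272093/K(-1297, -2857) = 9272093/(-529 - 1*(-2857)) = 9272093/(-529 + 2857) = 9272093/2328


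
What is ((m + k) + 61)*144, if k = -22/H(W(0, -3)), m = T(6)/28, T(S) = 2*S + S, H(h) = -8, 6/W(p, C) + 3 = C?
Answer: 64908/7 ≈ 9272.6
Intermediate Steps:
W(p, C) = 6/(-3 + C)
T(S) = 3*S
m = 9/14 (m = (3*6)/28 = 18*(1/28) = 9/14 ≈ 0.64286)
k = 11/4 (k = -22/(-8) = -22*(-⅛) = 11/4 ≈ 2.7500)
((m + k) + 61)*144 = ((9/14 + 11/4) + 61)*144 = (95/28 + 61)*144 = (1803/28)*144 = 64908/7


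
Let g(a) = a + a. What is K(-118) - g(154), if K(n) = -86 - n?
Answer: -276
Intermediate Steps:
g(a) = 2*a
K(-118) - g(154) = (-86 - 1*(-118)) - 2*154 = (-86 + 118) - 1*308 = 32 - 308 = -276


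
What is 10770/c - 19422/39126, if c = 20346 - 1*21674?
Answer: -37264953/4329944 ≈ -8.6063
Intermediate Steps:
c = -1328 (c = 20346 - 21674 = -1328)
10770/c - 19422/39126 = 10770/(-1328) - 19422/39126 = 10770*(-1/1328) - 19422*1/39126 = -5385/664 - 3237/6521 = -37264953/4329944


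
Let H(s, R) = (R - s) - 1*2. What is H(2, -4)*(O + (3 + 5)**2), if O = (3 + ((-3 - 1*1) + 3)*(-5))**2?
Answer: -1024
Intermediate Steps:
H(s, R) = -2 + R - s (H(s, R) = (R - s) - 2 = -2 + R - s)
O = 64 (O = (3 + ((-3 - 1) + 3)*(-5))**2 = (3 + (-4 + 3)*(-5))**2 = (3 - 1*(-5))**2 = (3 + 5)**2 = 8**2 = 64)
H(2, -4)*(O + (3 + 5)**2) = (-2 - 4 - 1*2)*(64 + (3 + 5)**2) = (-2 - 4 - 2)*(64 + 8**2) = -8*(64 + 64) = -8*128 = -1024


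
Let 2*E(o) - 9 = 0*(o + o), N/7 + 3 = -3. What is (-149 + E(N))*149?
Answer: -43061/2 ≈ -21531.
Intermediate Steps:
N = -42 (N = -21 + 7*(-3) = -21 - 21 = -42)
E(o) = 9/2 (E(o) = 9/2 + (0*(o + o))/2 = 9/2 + (0*(2*o))/2 = 9/2 + (½)*0 = 9/2 + 0 = 9/2)
(-149 + E(N))*149 = (-149 + 9/2)*149 = -289/2*149 = -43061/2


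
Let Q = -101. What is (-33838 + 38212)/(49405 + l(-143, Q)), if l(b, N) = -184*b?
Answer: 486/8413 ≈ 0.057768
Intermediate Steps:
(-33838 + 38212)/(49405 + l(-143, Q)) = (-33838 + 38212)/(49405 - 184*(-143)) = 4374/(49405 + 26312) = 4374/75717 = 4374*(1/75717) = 486/8413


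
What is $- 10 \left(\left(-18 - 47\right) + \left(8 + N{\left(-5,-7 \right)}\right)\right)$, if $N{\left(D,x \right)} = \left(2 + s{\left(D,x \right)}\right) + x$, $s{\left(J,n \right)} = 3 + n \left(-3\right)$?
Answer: $380$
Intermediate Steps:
$s{\left(J,n \right)} = 3 - 3 n$
$N{\left(D,x \right)} = 5 - 2 x$ ($N{\left(D,x \right)} = \left(2 - \left(-3 + 3 x\right)\right) + x = \left(5 - 3 x\right) + x = 5 - 2 x$)
$- 10 \left(\left(-18 - 47\right) + \left(8 + N{\left(-5,-7 \right)}\right)\right) = - 10 \left(\left(-18 - 47\right) + \left(8 + \left(5 - -14\right)\right)\right) = - 10 \left(\left(-18 - 47\right) + \left(8 + \left(5 + 14\right)\right)\right) = - 10 \left(-65 + \left(8 + 19\right)\right) = - 10 \left(-65 + 27\right) = \left(-10\right) \left(-38\right) = 380$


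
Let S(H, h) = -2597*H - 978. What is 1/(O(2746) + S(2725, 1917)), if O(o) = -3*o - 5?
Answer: -1/7086046 ≈ -1.4112e-7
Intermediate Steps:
O(o) = -5 - 3*o
S(H, h) = -978 - 2597*H
1/(O(2746) + S(2725, 1917)) = 1/((-5 - 3*2746) + (-978 - 2597*2725)) = 1/((-5 - 8238) + (-978 - 7076825)) = 1/(-8243 - 7077803) = 1/(-7086046) = -1/7086046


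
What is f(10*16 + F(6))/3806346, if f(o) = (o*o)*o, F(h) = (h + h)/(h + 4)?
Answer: 261803308/237896625 ≈ 1.1005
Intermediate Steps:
F(h) = 2*h/(4 + h) (F(h) = (2*h)/(4 + h) = 2*h/(4 + h))
f(o) = o**3 (f(o) = o**2*o = o**3)
f(10*16 + F(6))/3806346 = (10*16 + 2*6/(4 + 6))**3/3806346 = (160 + 2*6/10)**3*(1/3806346) = (160 + 2*6*(1/10))**3*(1/3806346) = (160 + 6/5)**3*(1/3806346) = (806/5)**3*(1/3806346) = (523606616/125)*(1/3806346) = 261803308/237896625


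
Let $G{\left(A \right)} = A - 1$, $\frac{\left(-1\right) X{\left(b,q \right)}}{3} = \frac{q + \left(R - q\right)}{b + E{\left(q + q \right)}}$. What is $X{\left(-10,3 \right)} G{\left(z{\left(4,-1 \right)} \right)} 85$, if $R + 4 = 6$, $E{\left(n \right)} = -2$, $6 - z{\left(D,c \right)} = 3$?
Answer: $85$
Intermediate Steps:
$z{\left(D,c \right)} = 3$ ($z{\left(D,c \right)} = 6 - 3 = 3$)
$R = 2$ ($R = -4 + 6 = 2$)
$X{\left(b,q \right)} = - \frac{6}{-2 + b}$ ($X{\left(b,q \right)} = - 3 \frac{q - \left(-2 + q\right)}{b - 2} = - 3 \frac{2}{-2 + b} = - \frac{6}{-2 + b}$)
$G{\left(A \right)} = -1 + A$ ($G{\left(A \right)} = A - 1 = -1 + A$)
$X{\left(-10,3 \right)} G{\left(z{\left(4,-1 \right)} \right)} 85 = - \frac{6}{-2 - 10} \left(-1 + 3\right) 85 = - \frac{6}{-12} \cdot 2 \cdot 85 = \left(-6\right) \left(- \frac{1}{12}\right) 2 \cdot 85 = \frac{1}{2} \cdot 2 \cdot 85 = 1 \cdot 85 = 85$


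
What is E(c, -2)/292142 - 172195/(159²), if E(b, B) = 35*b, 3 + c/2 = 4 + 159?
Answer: -25011122245/3692820951 ≈ -6.7729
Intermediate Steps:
c = 320 (c = -6 + 2*(4 + 159) = -6 + 2*163 = -6 + 326 = 320)
E(c, -2)/292142 - 172195/(159²) = (35*320)/292142 - 172195/(159²) = 11200*(1/292142) - 172195/25281 = 5600/146071 - 172195*1/25281 = 5600/146071 - 172195/25281 = -25011122245/3692820951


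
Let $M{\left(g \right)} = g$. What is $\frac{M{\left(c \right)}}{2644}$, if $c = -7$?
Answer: $- \frac{7}{2644} \approx -0.0026475$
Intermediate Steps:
$\frac{M{\left(c \right)}}{2644} = - \frac{7}{2644}$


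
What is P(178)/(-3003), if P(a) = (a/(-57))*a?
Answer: 31684/171171 ≈ 0.18510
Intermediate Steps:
P(a) = -a²/57 (P(a) = (a*(-1/57))*a = (-a/57)*a = -a²/57)
P(178)/(-3003) = -1/57*178²/(-3003) = -1/57*31684*(-1/3003) = -31684/57*(-1/3003) = 31684/171171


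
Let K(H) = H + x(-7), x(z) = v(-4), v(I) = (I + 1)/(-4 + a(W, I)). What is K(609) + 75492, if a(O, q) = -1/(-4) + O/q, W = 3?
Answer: 228305/3 ≈ 76102.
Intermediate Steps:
a(O, q) = ¼ + O/q (a(O, q) = -1*(-¼) + O/q = ¼ + O/q)
v(I) = (1 + I)/(-4 + (3 + I/4)/I) (v(I) = (I + 1)/(-4 + (3 + I/4)/I) = (1 + I)/(-4 + (3 + I/4)/I))
x(z) = ⅔ (x(z) = -4*(-4)*(1 - 4)/(-12 + 15*(-4)) = -4*(-4)*(-3)/(-12 - 60) = -4*(-4)*(-3)/(-72) = -4*(-4)*(-1/72)*(-3) = ⅔)
K(H) = ⅔ + H (K(H) = H + ⅔ = ⅔ + H)
K(609) + 75492 = (⅔ + 609) + 75492 = 1829/3 + 75492 = 228305/3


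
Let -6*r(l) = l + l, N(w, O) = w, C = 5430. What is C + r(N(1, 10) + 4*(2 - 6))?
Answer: 5435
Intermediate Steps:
r(l) = -l/3 (r(l) = -(l + l)/6 = -l/3)
C + r(N(1, 10) + 4*(2 - 6)) = 5430 - (1 + 4*(2 - 6))/3 = 5430 - (1 + 4*(-4))/3 = 5430 - (1 - 16)/3 = 5430 - 1/3*(-15) = 5430 + 5 = 5435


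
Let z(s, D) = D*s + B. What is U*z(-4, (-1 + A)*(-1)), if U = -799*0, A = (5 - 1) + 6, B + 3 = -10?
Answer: 0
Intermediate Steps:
B = -13 (B = -3 - 10 = -13)
A = 10 (A = 4 + 6 = 10)
U = 0
z(s, D) = -13 + D*s (z(s, D) = D*s - 13 = -13 + D*s)
U*z(-4, (-1 + A)*(-1)) = 0*(-13 + ((-1 + 10)*(-1))*(-4)) = 0*(-13 + (9*(-1))*(-4)) = 0*(-13 - 9*(-4)) = 0*(-13 + 36) = 0*23 = 0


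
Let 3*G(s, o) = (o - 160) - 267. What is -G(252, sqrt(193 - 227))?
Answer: 427/3 - I*sqrt(34)/3 ≈ 142.33 - 1.9437*I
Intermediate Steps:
G(s, o) = -427/3 + o/3 (G(s, o) = ((o - 160) - 267)/3 = ((-160 + o) - 267)/3 = (-427 + o)/3 = -427/3 + o/3)
-G(252, sqrt(193 - 227)) = -(-427/3 + sqrt(193 - 227)/3) = -(-427/3 + sqrt(-34)/3) = -(-427/3 + (I*sqrt(34))/3) = -(-427/3 + I*sqrt(34)/3) = 427/3 - I*sqrt(34)/3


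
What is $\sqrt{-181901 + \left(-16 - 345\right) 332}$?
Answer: $i \sqrt{301753} \approx 549.32 i$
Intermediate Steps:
$\sqrt{-181901 + \left(-16 - 345\right) 332} = \sqrt{-181901 - 119852} = \sqrt{-301753} = i \sqrt{301753}$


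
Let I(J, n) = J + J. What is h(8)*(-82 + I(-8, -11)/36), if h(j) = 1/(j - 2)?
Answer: -371/27 ≈ -13.741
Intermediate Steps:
I(J, n) = 2*J
h(j) = 1/(-2 + j)
h(8)*(-82 + I(-8, -11)/36) = (-82 + (2*(-8))/36)/(-2 + 8) = (-82 - 16*1/36)/6 = (-82 - 4/9)/6 = (1/6)*(-742/9) = -371/27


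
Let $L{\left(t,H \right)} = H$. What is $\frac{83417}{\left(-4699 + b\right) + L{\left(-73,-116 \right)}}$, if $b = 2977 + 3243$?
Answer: $\frac{83417}{1405} \approx 59.372$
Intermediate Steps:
$b = 6220$
$\frac{83417}{\left(-4699 + b\right) + L{\left(-73,-116 \right)}} = \frac{83417}{\left(-4699 + 6220\right) - 116} = \frac{83417}{1521 - 116} = \frac{83417}{1405}$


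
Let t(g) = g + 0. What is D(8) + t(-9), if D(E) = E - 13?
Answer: -14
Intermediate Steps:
t(g) = g
D(E) = -13 + E
D(8) + t(-9) = (-13 + 8) - 9 = -5 - 9 = -14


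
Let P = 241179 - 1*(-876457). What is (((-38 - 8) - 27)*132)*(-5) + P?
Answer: 1165816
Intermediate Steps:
P = 1117636 (P = 241179 + 876457 = 1117636)
(((-38 - 8) - 27)*132)*(-5) + P = (((-38 - 8) - 27)*132)*(-5) + 1117636 = ((-46 - 27)*132)*(-5) + 1117636 = -73*132*(-5) + 1117636 = -9636*(-5) + 1117636 = 48180 + 1117636 = 1165816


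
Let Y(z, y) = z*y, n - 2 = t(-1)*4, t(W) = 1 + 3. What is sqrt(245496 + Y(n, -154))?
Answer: 2*sqrt(60681) ≈ 492.67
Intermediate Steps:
t(W) = 4
n = 18 (n = 2 + 4*4 = 2 + 16 = 18)
Y(z, y) = y*z
sqrt(245496 + Y(n, -154)) = sqrt(245496 - 154*18) = sqrt(245496 - 2772) = sqrt(242724) = 2*sqrt(60681)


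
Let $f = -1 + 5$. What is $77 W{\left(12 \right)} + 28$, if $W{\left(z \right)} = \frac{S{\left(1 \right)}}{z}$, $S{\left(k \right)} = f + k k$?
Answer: $\frac{721}{12} \approx 60.083$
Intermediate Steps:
$f = 4$
$S{\left(k \right)} = 4 + k^{2}$ ($S{\left(k \right)} = 4 + k k = 4 + k^{2}$)
$W{\left(z \right)} = \frac{5}{z}$ ($W{\left(z \right)} = \frac{4 + 1^{2}}{z} = \frac{4 + 1}{z} = \frac{5}{z}$)
$77 W{\left(12 \right)} + 28 = 77 \cdot \frac{5}{12} + 28 = \frac{385}{12} + 28 = \frac{721}{12}$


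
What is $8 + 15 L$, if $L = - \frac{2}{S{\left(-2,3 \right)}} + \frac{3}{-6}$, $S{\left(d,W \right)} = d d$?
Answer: $-7$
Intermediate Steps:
$S{\left(d,W \right)} = d^{2}$
$L = -1$ ($L = - \frac{2}{\left(-2\right)^{2}} + \frac{3}{-6} = - \frac{2}{4} + 3 \left(- \frac{1}{6}\right) = \left(-2\right) \frac{1}{4} - \frac{1}{2} = - \frac{1}{2} - \frac{1}{2} = -1$)
$8 + 15 L = 8 + 15 \left(-1\right) = 8 - 15 = -7$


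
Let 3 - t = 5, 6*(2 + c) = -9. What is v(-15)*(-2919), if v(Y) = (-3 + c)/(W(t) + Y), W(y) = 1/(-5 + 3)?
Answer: -37947/31 ≈ -1224.1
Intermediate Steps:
c = -7/2 (c = -2 + (1/6)*(-9) = -2 - 3/2 = -7/2 ≈ -3.5000)
t = -2 (t = 3 - 1*5 = 3 - 5 = -2)
W(y) = -1/2 (W(y) = 1/(-2) = -1/2)
v(Y) = -13/(2*(-1/2 + Y)) (v(Y) = (-3 - 7/2)/(-1/2 + Y) = -13/(2*(-1/2 + Y)))
v(-15)*(-2919) = -13/(-1 + 2*(-15))*(-2919) = -13/(-1 - 30)*(-2919) = -13/(-31)*(-2919) = -13*(-1/31)*(-2919) = (13/31)*(-2919) = -37947/31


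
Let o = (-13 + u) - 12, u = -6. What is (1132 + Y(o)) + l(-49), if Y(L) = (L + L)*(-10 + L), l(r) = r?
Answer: 3625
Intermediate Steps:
o = -31 (o = (-13 - 6) - 12 = -19 - 12 = -31)
Y(L) = 2*L*(-10 + L) (Y(L) = (2*L)*(-10 + L) = 2*L*(-10 + L))
(1132 + Y(o)) + l(-49) = (1132 + 2*(-31)*(-10 - 31)) - 49 = (1132 + 2*(-31)*(-41)) - 49 = (1132 + 2542) - 49 = 3674 - 49 = 3625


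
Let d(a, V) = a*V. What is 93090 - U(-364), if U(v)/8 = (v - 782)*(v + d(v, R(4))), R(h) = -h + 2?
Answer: 3430242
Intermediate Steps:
R(h) = 2 - h
d(a, V) = V*a
U(v) = -8*v*(-782 + v) (U(v) = 8*((v - 782)*(v + (2 - 1*4)*v)) = 8*((-782 + v)*(v + (2 - 4)*v)) = 8*((-782 + v)*(v - 2*v)) = 8*((-782 + v)*(-v)) = 8*(-v*(-782 + v)) = -8*v*(-782 + v))
93090 - U(-364) = 93090 - 8*(-364)*(782 - 1*(-364)) = 93090 - 8*(-364)*(782 + 364) = 93090 - 8*(-364)*1146 = 93090 - 1*(-3337152) = 93090 + 3337152 = 3430242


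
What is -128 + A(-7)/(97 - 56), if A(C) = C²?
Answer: -5199/41 ≈ -126.80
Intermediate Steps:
-128 + A(-7)/(97 - 56) = -128 + (-7)²/(97 - 56) = -128 + 49/41 = -5199/41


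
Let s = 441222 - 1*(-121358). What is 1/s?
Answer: 1/562580 ≈ 1.7775e-6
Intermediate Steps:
s = 562580 (s = 441222 + 121358 = 562580)
1/s = 1/562580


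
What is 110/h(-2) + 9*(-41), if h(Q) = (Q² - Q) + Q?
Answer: -683/2 ≈ -341.50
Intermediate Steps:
h(Q) = Q²
110/h(-2) + 9*(-41) = 110/((-2)²) + 9*(-41) = 110/4 - 369 = 110*(¼) - 369 = 55/2 - 369 = -683/2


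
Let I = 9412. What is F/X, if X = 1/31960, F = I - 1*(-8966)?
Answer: 587360880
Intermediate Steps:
F = 18378 (F = 9412 - 1*(-8966) = 9412 + 8966 = 18378)
X = 1/31960 ≈ 3.1289e-5
F/X = 18378/(1/31960) = 18378*31960 = 587360880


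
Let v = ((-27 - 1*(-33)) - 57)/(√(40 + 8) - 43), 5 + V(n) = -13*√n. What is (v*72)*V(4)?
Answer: -4894776/1801 - 455328*√3/1801 ≈ -3155.7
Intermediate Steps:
V(n) = -5 - 13*√n
v = -51/(-43 + 4*√3) (v = ((-27 + 33) - 57)/(√48 - 43) = (6 - 57)/(4*√3 - 43) = -51/(-43 + 4*√3) ≈ 1.4138)
(v*72)*V(4) = ((2193/1801 + 204*√3/1801)*72)*(-5 - 13*√4) = (157896/1801 + 14688*√3/1801)*(-5 - 13*2) = (157896/1801 + 14688*√3/1801)*(-5 - 26) = (157896/1801 + 14688*√3/1801)*(-31) = -4894776/1801 - 455328*√3/1801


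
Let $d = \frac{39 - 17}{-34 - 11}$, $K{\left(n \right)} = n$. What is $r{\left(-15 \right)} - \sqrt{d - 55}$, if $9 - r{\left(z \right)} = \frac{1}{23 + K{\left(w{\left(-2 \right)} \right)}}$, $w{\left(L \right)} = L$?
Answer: $\frac{188}{21} - \frac{i \sqrt{12485}}{15} \approx 8.9524 - 7.4491 i$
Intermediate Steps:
$r{\left(z \right)} = \frac{188}{21}$ ($r{\left(z \right)} = 9 - \frac{1}{23 - 2} = 9 - \frac{1}{21} = \frac{188}{21}$)
$d = - \frac{22}{45}$ ($d = \frac{22}{-45} = 22 \left(- \frac{1}{45}\right) = - \frac{22}{45} \approx -0.48889$)
$r{\left(-15 \right)} - \sqrt{d - 55} = \frac{188}{21} - \sqrt{- \frac{22}{45} - 55} = \frac{188}{21} - \sqrt{- \frac{2497}{45}} = \frac{188}{21} - \frac{i \sqrt{12485}}{15}$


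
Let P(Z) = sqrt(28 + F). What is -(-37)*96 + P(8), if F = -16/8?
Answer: 3552 + sqrt(26) ≈ 3557.1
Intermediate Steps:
F = -2 (F = -16*1/8 = -2)
P(Z) = sqrt(26) (P(Z) = sqrt(28 - 2) = sqrt(26))
-(-37)*96 + P(8) = -(-37)*96 + sqrt(26) = -1*(-3552) + sqrt(26) = 3552 + sqrt(26)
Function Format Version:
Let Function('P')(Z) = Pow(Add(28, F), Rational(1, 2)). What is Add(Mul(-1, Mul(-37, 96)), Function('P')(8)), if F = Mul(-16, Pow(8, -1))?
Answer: Add(3552, Pow(26, Rational(1, 2))) ≈ 3557.1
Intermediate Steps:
F = -2 (F = Mul(-16, Rational(1, 8)) = -2)
Function('P')(Z) = Pow(26, Rational(1, 2)) (Function('P')(Z) = Pow(Add(28, -2), Rational(1, 2)) = Pow(26, Rational(1, 2)))
Add(Mul(-1, Mul(-37, 96)), Function('P')(8)) = Add(Mul(-1, Mul(-37, 96)), Pow(26, Rational(1, 2))) = Add(Mul(-1, -3552), Pow(26, Rational(1, 2))) = Add(3552, Pow(26, Rational(1, 2)))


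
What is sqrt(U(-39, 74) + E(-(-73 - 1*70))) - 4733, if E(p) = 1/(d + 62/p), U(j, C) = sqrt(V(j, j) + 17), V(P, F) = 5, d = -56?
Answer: -4733 + sqrt(-1136278 + 63138916*sqrt(22))/7946 ≈ -4730.8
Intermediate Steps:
U(j, C) = sqrt(22) (U(j, C) = sqrt(5 + 17) = sqrt(22))
E(p) = 1/(-56 + 62/p)
sqrt(U(-39, 74) + E(-(-73 - 1*70))) - 4733 = sqrt(sqrt(22) - (-(-73 - 1*70))/(-62 + 56*(-(-73 - 1*70)))) - 4733 = sqrt(sqrt(22) - (-(-73 - 70))/(-62 + 56*(-(-73 - 70)))) - 4733 = sqrt(sqrt(22) - (-1*(-143))/(-62 + 56*(-1*(-143)))) - 4733 = sqrt(sqrt(22) - 1*143/(-62 + 56*143)) - 4733 = sqrt(sqrt(22) - 1*143/(-62 + 8008)) - 4733 = sqrt(sqrt(22) - 1*143/7946) - 4733 = sqrt(sqrt(22) - 1*143*1/7946) - 4733 = sqrt(sqrt(22) - 143/7946) - 4733 = sqrt(-143/7946 + sqrt(22)) - 4733 = -4733 + sqrt(-143/7946 + sqrt(22))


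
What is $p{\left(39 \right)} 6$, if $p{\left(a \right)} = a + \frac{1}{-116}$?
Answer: $\frac{13569}{58} \approx 233.95$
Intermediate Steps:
$p{\left(a \right)} = - \frac{1}{116} + a$ ($p{\left(a \right)} = a - \frac{1}{116} = - \frac{1}{116} + a$)
$p{\left(39 \right)} 6 = \left(- \frac{1}{116} + 39\right) 6 = \frac{4523}{116} \cdot 6 = \frac{13569}{58}$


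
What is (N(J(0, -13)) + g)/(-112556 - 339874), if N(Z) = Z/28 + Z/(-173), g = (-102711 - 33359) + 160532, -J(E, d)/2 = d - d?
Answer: -1359/25135 ≈ -0.054068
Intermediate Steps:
J(E, d) = 0 (J(E, d) = -2*(d - d) = -2*0 = 0)
g = 24462 (g = -136070 + 160532 = 24462)
N(Z) = 145*Z/4844 (N(Z) = Z*(1/28) + Z*(-1/173) = Z/28 - Z/173 = 145*Z/4844)
(N(J(0, -13)) + g)/(-112556 - 339874) = ((145/4844)*0 + 24462)/(-112556 - 339874) = (0 + 24462)/(-452430) = 24462*(-1/452430) = -1359/25135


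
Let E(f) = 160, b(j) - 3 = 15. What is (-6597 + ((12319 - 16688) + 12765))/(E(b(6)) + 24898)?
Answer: 1799/25058 ≈ 0.071793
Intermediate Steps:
b(j) = 18 (b(j) = 3 + 15 = 18)
(-6597 + ((12319 - 16688) + 12765))/(E(b(6)) + 24898) = (-6597 + ((12319 - 16688) + 12765))/(160 + 24898) = (-6597 + (-4369 + 12765))/25058 = (-6597 + 8396)*(1/25058) = 1799*(1/25058) = 1799/25058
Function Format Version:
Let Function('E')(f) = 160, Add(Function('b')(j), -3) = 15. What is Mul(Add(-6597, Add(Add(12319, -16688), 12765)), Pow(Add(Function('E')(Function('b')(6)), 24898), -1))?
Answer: Rational(1799, 25058) ≈ 0.071793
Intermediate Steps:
Function('b')(j) = 18 (Function('b')(j) = Add(3, 15) = 18)
Mul(Add(-6597, Add(Add(12319, -16688), 12765)), Pow(Add(Function('E')(Function('b')(6)), 24898), -1)) = Mul(Add(-6597, Add(Add(12319, -16688), 12765)), Pow(Add(160, 24898), -1)) = Mul(Add(-6597, Add(-4369, 12765)), Pow(25058, -1)) = Mul(Add(-6597, 8396), Rational(1, 25058)) = Mul(1799, Rational(1, 25058)) = Rational(1799, 25058)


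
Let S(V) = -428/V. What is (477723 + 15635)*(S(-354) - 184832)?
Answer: -273563248100/3 ≈ -9.1188e+10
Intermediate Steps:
(477723 + 15635)*(S(-354) - 184832) = (477723 + 15635)*(-428/(-354) - 184832) = 493358*(-428*(-1/354) - 184832) = 493358*(214/177 - 184832) = 493358*(-32715050/177) = -273563248100/3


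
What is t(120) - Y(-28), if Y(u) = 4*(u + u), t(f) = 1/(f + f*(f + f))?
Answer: 6478081/28920 ≈ 224.00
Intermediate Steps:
t(f) = 1/(f + 2*f²) (t(f) = 1/(f + f*(2*f)) = 1/(f + 2*f²))
Y(u) = 8*u (Y(u) = 4*(2*u) = 8*u)
t(120) - Y(-28) = 1/(120*(1 + 2*120)) - 8*(-28) = 1/(120*(1 + 240)) - 1*(-224) = (1/120)/241 + 224 = (1/120)*(1/241) + 224 = 1/28920 + 224 = 6478081/28920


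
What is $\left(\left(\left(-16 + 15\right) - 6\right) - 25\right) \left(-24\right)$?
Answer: $768$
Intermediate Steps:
$\left(\left(\left(-16 + 15\right) - 6\right) - 25\right) \left(-24\right) = \left(\left(-1 - 6\right) - 25\right) \left(-24\right) = \left(-7 - 25\right) \left(-24\right) = \left(-32\right) \left(-24\right) = 768$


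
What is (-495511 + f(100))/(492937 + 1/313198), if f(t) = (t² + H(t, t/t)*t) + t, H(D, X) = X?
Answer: -151998434578/154386882527 ≈ -0.98453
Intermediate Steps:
f(t) = t² + 2*t (f(t) = (t² + (t/t)*t) + t = (t² + 1*t) + t = (t² + t) + t = (t + t²) + t = t² + 2*t)
(-495511 + f(100))/(492937 + 1/313198) = (-495511 + 100*(2 + 100))/(492937 + 1/313198) = (-495511 + 100*102)/(492937 + 1/313198) = (-495511 + 10200)/(154386882527/313198) = -485311*313198/154386882527 = -151998434578/154386882527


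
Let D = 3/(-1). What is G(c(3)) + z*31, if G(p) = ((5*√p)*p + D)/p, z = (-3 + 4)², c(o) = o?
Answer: 30 + 5*√3 ≈ 38.660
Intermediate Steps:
D = -3 (D = 3*(-1) = -3)
z = 1 (z = 1² = 1)
G(p) = (-3 + 5*p^(3/2))/p (G(p) = ((5*√p)*p - 3)/p = (5*p^(3/2) - 3)/p = (-3 + 5*p^(3/2))/p)
G(c(3)) + z*31 = (-3 + 5*3^(3/2))/3 + 1*31 = (-3 + 5*(3*√3))/3 + 31 = (-3 + 15*√3)/3 + 31 = (-1 + 5*√3) + 31 = 30 + 5*√3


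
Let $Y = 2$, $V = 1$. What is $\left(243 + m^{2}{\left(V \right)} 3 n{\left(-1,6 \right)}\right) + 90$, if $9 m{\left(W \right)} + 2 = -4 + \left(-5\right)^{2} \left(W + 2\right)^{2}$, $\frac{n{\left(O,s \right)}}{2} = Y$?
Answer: $\frac{22315}{3} \approx 7438.3$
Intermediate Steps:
$n{\left(O,s \right)} = 4$ ($n{\left(O,s \right)} = 2 \cdot 2 = 4$)
$m{\left(W \right)} = - \frac{2}{3} + \frac{25 \left(2 + W\right)^{2}}{9}$ ($m{\left(W \right)} = - \frac{2}{9} + \frac{-4 + \left(-5\right)^{2} \left(W + 2\right)^{2}}{9} = - \frac{2}{9} + \frac{-4 + 25 \left(2 + W\right)^{2}}{9} = - \frac{2}{9} + \left(- \frac{4}{9} + \frac{25 \left(2 + W\right)^{2}}{9}\right) = - \frac{2}{3} + \frac{25 \left(2 + W\right)^{2}}{9}$)
$\left(243 + m^{2}{\left(V \right)} 3 n{\left(-1,6 \right)}\right) + 90 = \left(243 + \left(- \frac{2}{3} + \frac{25 \left(2 + 1\right)^{2}}{9}\right)^{2} \cdot 3 \cdot 4\right) + 90 = \left(243 + \left(- \frac{2}{3} + \frac{25 \cdot 3^{2}}{9}\right)^{2} \cdot 3 \cdot 4\right) + 90 = \left(243 + \left(- \frac{2}{3} + \frac{25}{9} \cdot 9\right)^{2} \cdot 3 \cdot 4\right) + 90 = \left(243 + \left(- \frac{2}{3} + 25\right)^{2} \cdot 3 \cdot 4\right) + 90 = \left(243 + \left(\frac{73}{3}\right)^{2} \cdot 3 \cdot 4\right) + 90 = \left(243 + \frac{5329}{9} \cdot 3 \cdot 4\right) + 90 = \left(243 + \frac{5329}{3} \cdot 4\right) + 90 = \left(243 + \frac{21316}{3}\right) + 90 = \frac{22045}{3} + 90 = \frac{22315}{3}$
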